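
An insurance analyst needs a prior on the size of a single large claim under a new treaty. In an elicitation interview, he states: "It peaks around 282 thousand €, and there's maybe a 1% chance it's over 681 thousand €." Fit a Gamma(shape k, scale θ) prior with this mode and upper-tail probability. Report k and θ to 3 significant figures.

Gamma(k,θ) with k>1 has mode (k−1)θ, so θ = 282/(k−1).
Need P(X < 681) = 0.99 with θ tied to k this way. Start at k = 2, θ = 282: P(X<681) ≈ 0.695.
Too low — raise k to concentrate. Iterating converges to k ≈ 7.08.
Then θ = 282/(7.08−1) ≈ 46.4.

k ≈ 7.08, θ ≈ 46.4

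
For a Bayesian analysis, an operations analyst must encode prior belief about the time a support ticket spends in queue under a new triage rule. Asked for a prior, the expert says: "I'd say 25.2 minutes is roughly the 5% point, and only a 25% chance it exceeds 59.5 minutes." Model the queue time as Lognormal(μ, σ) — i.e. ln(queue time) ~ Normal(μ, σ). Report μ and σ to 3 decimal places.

μ ≈ 3.836, σ ≈ 0.370

If T ~ Lognormal(μ,σ) then ln T ~ Normal(μ,σ), so the p-quantile of ln T is μ + z_p·σ.
ln(25.2) = 3.227 and ln(59.5) = 4.086; z_{0.05} = -1.645, z_{0.75} = 0.6745.
σ = (4.086 − 3.227)/(0.6745 − (-1.645)) = 0.370.
μ = 3.227 − (-1.645)·0.370 = 3.836.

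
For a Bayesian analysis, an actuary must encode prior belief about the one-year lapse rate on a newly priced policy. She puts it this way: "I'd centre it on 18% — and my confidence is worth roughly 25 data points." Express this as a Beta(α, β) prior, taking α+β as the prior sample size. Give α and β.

Under the effective-sample-size interpretation, Beta(α, β) has prior mean α/(α+β) and prior sample size α+β.
So α+β = 25 and α/(α+β) = 0.18, giving α = 0.18·25 = 4.5 and β = 25 − 4.5 = 20.5.

α = 4.5, β = 20.5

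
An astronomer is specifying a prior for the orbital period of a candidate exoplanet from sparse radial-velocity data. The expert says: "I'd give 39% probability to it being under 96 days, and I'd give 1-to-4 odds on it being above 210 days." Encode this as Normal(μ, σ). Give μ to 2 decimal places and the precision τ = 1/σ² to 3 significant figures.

μ = 124.41, τ = 9.67e-05

The p-quantile of Normal(μ,σ) is μ + z_p·σ, with z_{0.39} = -0.2793 and z_{0.8} = 0.8416.
Eliminate σ: μ = (z₂·x₁ − z₁·x₂)/(z₂ − z₁) = (0.8416·96 − (-0.2793)·210)/1.121 = 124.41.
Then σ = (x₂ − x₁)/(z₂ − z₁) = (210 − 96)/1.121 = 101.70.
Precision τ = 1/σ² = 1/101.7² = 9.67e-05.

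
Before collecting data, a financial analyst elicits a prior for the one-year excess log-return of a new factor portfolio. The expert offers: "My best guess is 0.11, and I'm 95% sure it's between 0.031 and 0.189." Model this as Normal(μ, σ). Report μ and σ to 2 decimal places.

μ = 0.11, σ = 0.04

A symmetric 95% interval runs μ ± z·σ with z = 1.96.
Half-width = 0.079, so σ = 0.079/1.96 = 0.04.
μ is the stated best guess, 0.11.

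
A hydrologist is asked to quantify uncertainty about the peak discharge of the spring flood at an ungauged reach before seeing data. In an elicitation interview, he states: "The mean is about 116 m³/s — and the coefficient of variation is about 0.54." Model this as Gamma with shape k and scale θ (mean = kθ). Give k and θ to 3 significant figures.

For Gamma(k, scale θ): mean = kθ, variance = kθ², so CV = 1/√k.
CV = 0.54, hence k = 1/CV² = 3.43.
Then θ = mean/k = 116/3.43 = 33.8.

k ≈ 3.43, θ ≈ 33.8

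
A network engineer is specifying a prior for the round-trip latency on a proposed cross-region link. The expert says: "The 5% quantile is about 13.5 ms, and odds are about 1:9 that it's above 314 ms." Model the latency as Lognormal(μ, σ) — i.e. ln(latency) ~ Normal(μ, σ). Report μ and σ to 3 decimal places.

If T ~ Lognormal(μ,σ) then ln T ~ Normal(μ,σ), so the p-quantile of ln T is μ + z_p·σ.
ln(13.5) = 2.603 and ln(314) = 5.749; z_{0.05} = -1.645, z_{0.9} = 1.282.
σ = (5.749 − 2.603)/(1.282 − (-1.645)) = 1.075.
μ = 2.603 − (-1.645)·1.075 = 4.371.

μ ≈ 4.371, σ ≈ 1.075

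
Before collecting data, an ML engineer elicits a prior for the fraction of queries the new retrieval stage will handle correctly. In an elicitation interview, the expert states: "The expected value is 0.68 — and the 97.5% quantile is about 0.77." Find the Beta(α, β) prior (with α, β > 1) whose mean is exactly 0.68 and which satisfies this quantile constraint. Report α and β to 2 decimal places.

α ≈ 63.78, β ≈ 30.02

With mean 0.68 fixed, write α = 0.68s, β = 0.32s where s = α+β.
Need P(θ < 0.77) = 0.975 under Beta(0.68s, 0.32s). Normal approximation: (q−m)/√(m(1−m)/s) ≈ z_{0.975} = 1.96, so s ≈ 0.68·0.32·(1.96)²/(0.77−0.68)² = 103.2.
At s = 103.2: P(θ<0.77) ≈ 0.980. Adjusting to match 0.975 gives s ≈ 93.80.
So α = 0.68·93.80 ≈ 63.78, β = 0.32·93.80 ≈ 30.02.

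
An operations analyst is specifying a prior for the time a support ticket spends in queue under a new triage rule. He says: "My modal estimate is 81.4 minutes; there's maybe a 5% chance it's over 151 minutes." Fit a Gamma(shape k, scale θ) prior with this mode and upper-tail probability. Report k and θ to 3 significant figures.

Gamma(k,θ) with k>1 has mode (k−1)θ, so θ = 81.4/(k−1).
Need P(X < 151) = 0.95 with θ tied to k this way. Start at k = 2, θ = 81.4: P(X<151) ≈ 0.553.
Too low — raise k to concentrate. Iterating converges to k ≈ 8.29.
Then θ = 81.4/(8.29−1) ≈ 11.2.

k ≈ 8.29, θ ≈ 11.2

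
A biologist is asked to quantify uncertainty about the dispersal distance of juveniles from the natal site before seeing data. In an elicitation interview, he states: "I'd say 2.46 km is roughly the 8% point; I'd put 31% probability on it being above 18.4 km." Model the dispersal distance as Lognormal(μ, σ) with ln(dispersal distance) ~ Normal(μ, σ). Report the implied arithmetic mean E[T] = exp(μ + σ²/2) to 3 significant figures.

E[T] ≈ 19.1 km

If T ~ Lognormal(μ,σ) then ln T ~ Normal(μ,σ), so the p-quantile of ln T is μ + z_p·σ.
ln(2.46) = 0.9002 and ln(18.4) = 2.912; z_{0.08} = -1.405, z_{0.69} = 0.4959.
σ = (2.912 − 0.9002)/(0.4959 − (-1.405)) = 1.059.
μ = 0.9002 − (-1.405)·1.059 = 2.387.
E[T] = exp(μ + σ²/2) = exp(2.387 + 0.5602) = 19.1 km.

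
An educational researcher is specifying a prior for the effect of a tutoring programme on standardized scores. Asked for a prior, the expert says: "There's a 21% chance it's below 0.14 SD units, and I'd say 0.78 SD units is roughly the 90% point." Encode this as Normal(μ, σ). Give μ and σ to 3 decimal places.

μ = 0.387, σ = 0.307

For Normal(μ,σ), the p-quantile is μ + z_p·σ. Here z_{0.21} = -0.8064, z_{0.9} = 1.282.
So 0.14 = μ − 0.8064σ and 0.78 = μ + 1.282σ.
Subtracting: σ = (0.78 − 0.14)/(1.282 − (-0.8064)) = 0.307.
Then μ = 0.14 − (-0.8064)·0.307 = 0.387.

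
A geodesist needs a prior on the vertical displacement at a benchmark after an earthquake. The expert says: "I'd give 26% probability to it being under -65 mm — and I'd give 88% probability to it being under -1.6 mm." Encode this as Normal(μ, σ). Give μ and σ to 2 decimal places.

The p-quantile of Normal(μ,σ) is μ + z_p·σ, with z_{0.26} = -0.6433 and z_{0.88} = 1.175.
Eliminate σ: μ = (z₂·x₁ − z₁·x₂)/(z₂ − z₁) = (1.175·-65 − (-0.6433)·-1.6)/1.818 = -42.57.
Then σ = (x₂ − x₁)/(z₂ − z₁) = (-1.6 − -65)/1.818 = 34.87.

μ = -42.57, σ = 34.87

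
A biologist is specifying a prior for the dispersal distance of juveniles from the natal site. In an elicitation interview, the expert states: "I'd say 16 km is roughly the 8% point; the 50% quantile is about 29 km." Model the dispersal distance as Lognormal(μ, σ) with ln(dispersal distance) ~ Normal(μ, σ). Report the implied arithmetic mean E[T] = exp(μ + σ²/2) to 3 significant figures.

E[T] ≈ 31.7 km

If T ~ Lognormal(μ,σ) then ln T ~ Normal(μ,σ), so the p-quantile of ln T is μ + z_p·σ.
ln(16) = 2.773 and ln(29) = 3.367; z_{0.08} = -1.405, z_{0.5} = 0.
σ = (3.367 − 2.773)/(0 − (-1.405)) = 0.423.
μ = 2.773 − (-1.405)·0.423 = 3.367.
E[T] = exp(μ + σ²/2) = exp(3.367 + 0.0896) = 31.7 km.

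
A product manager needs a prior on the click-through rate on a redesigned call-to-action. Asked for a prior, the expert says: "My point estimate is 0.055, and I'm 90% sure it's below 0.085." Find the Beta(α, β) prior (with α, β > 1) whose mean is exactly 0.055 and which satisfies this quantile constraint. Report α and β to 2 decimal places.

α ≈ 5.66, β ≈ 97.19

With mean 0.055 fixed, write α = 0.055s, β = 0.945s where s = α+β.
Need P(θ < 0.085) = 0.9 under Beta(0.055s, 0.945s). Normal approximation: (q−m)/√(m(1−m)/s) ≈ z_{0.9} = 1.28, so s ≈ 0.055·0.945·(1.28)²/(0.085−0.055)² = 94.8.
At s = 94.8: P(θ<0.085) ≈ 0.893. Adjusting to match 0.9 gives s ≈ 102.85.
So α = 0.055·102.85 ≈ 5.66, β = 0.945·102.85 ≈ 97.19.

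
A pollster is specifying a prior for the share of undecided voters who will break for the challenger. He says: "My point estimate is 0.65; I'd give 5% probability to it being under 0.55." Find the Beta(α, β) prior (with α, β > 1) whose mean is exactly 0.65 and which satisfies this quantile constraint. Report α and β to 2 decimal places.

α ≈ 41.62, β ≈ 22.41

With mean 0.65 fixed, write α = 0.65s, β = 0.35s where s = α+β.
Need P(θ < 0.55) = 0.05 under Beta(0.65s, 0.35s). Normal approximation: (q−m)/√(m(1−m)/s) ≈ z_{0.05} = -1.64, so s ≈ 0.65·0.35·(-1.64)²/(0.55−0.65)² = 61.6.
At s = 61.6: P(θ<0.55) ≈ 0.053. Adjusting to match 0.05 gives s ≈ 64.03.
So α = 0.65·64.03 ≈ 41.62, β = 0.35·64.03 ≈ 22.41.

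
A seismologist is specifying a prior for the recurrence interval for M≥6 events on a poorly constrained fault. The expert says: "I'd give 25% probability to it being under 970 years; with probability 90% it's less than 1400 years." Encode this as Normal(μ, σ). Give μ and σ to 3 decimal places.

μ = 1118.274, σ = 219.832

The p-quantile of Normal(μ,σ) is μ + z_p·σ, with z_{0.25} = -0.6745 and z_{0.9} = 1.282.
Eliminate σ: μ = (z₂·x₁ − z₁·x₂)/(z₂ − z₁) = (1.282·970 − (-0.6745)·1400)/1.956 = 1118.274.
Then σ = (x₂ − x₁)/(z₂ − z₁) = (1400 − 970)/1.956 = 219.832.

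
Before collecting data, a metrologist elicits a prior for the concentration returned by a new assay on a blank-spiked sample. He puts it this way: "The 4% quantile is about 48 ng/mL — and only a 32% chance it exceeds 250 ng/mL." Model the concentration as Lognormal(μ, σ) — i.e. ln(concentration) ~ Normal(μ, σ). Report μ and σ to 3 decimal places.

If T ~ Lognormal(μ,σ) then ln T ~ Normal(μ,σ), so the p-quantile of ln T is μ + z_p·σ.
ln(48) = 3.871 and ln(250) = 5.521; z_{0.04} = -1.751, z_{0.68} = 0.4677.
σ = (5.521 − 3.871)/(0.4677 − (-1.751)) = 0.744.
μ = 3.871 − (-1.751)·0.744 = 5.174.

μ ≈ 5.174, σ ≈ 0.744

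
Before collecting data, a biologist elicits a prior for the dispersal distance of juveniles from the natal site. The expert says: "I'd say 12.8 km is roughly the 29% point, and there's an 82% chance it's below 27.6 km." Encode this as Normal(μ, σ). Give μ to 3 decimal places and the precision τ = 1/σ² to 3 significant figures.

For Normal(μ,σ), the p-quantile is μ + z_p·σ. Here z_{0.29} = -0.5534, z_{0.82} = 0.9154.
So 12.8 = μ − 0.5534σ and 27.6 = μ + 0.9154σ.
Subtracting: σ = (27.6 − 12.8)/(0.9154 − (-0.5534)) = 10.077.
Then μ = 12.8 − (-0.5534)·10.077 = 18.376.
Precision τ = 1/σ² = 1/10.08² = 0.00985.

μ = 18.376, τ = 0.00985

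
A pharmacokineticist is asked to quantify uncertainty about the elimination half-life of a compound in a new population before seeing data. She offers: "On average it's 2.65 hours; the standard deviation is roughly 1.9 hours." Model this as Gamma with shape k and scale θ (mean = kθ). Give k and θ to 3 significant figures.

k ≈ 1.95, θ ≈ 1.36

For Gamma(k, scale θ): mean = kθ, variance = kθ², so CV = 1/√k.
CV = SD/mean = 1.9/2.65 = 0.717, hence k = 1/CV² = 1.95.
Then θ = mean/k = 2.65/1.95 = 1.36.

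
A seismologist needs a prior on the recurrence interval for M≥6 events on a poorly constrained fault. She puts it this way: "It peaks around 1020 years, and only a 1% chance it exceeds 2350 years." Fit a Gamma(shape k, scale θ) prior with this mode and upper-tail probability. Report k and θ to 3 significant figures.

k ≈ 7.86, θ ≈ 149

Gamma(k,θ) with k>1 has mode (k−1)θ, so θ = 1020/(k−1).
Need P(X < 2350) = 0.99 with θ tied to k this way. Start at k = 2, θ = 1020: P(X<2350) ≈ 0.670.
Too low — raise k to concentrate. Iterating converges to k ≈ 7.86.
Then θ = 1020/(7.86−1) ≈ 149.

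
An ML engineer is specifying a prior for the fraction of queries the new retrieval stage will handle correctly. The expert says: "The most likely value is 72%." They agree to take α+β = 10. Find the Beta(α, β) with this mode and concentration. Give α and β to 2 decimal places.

For α,β > 1 the Beta mode is (α−1)/(α+β−2). With α+β = 10, the mode is (α−1)/8.
Set (α−1)/8 = 0.72 → α = 1 + 0.72·8 = 6.76.
β = 10 − α = 3.24.

α = 6.76, β = 3.24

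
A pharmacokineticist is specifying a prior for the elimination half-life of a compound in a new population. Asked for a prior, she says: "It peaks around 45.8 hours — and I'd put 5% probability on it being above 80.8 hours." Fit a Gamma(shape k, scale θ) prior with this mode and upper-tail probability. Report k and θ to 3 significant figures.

Gamma(k,θ) with k>1 has mode (k−1)θ, so θ = 45.8/(k−1).
Need P(X < 80.8) = 0.95 with θ tied to k this way. Start at k = 2, θ = 45.8: P(X<80.8) ≈ 0.526.
Too low — raise k to concentrate. Iterating converges to k ≈ 9.65.
Then θ = 45.8/(9.65−1) ≈ 5.29.

k ≈ 9.65, θ ≈ 5.29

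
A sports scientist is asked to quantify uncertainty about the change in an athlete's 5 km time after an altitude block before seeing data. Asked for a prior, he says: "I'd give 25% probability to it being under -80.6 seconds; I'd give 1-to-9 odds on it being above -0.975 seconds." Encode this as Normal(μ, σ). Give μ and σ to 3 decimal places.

μ = -53.143, σ = 40.707

For Normal(μ,σ), the p-quantile is μ + z_p·σ. Here z_{0.25} = -0.6745, z_{0.9} = 1.282.
So -80.6 = μ − 0.6745σ and -0.975 = μ + 1.282σ.
Subtracting: σ = (-0.975 − -80.6)/(1.282 − (-0.6745)) = 40.707.
Then μ = -80.6 − (-0.6745)·40.707 = -53.143.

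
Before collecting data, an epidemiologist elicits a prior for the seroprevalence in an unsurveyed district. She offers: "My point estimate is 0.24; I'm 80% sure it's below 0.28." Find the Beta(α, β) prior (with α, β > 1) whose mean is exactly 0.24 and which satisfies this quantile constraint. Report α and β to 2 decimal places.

With mean 0.24 fixed, write α = 0.24s, β = 0.76s where s = α+β.
Need P(θ < 0.28) = 0.8 under Beta(0.24s, 0.76s). Normal approximation: (q−m)/√(m(1−m)/s) ≈ z_{0.8} = 0.842, so s ≈ 0.24·0.76·(0.842)²/(0.28−0.24)² = 80.7.
At s = 80.7: P(θ<0.28) ≈ 0.804. Adjusting to match 0.8 gives s ≈ 77.86.
So α = 0.24·77.86 ≈ 18.69, β = 0.76·77.86 ≈ 59.17.

α ≈ 18.69, β ≈ 59.17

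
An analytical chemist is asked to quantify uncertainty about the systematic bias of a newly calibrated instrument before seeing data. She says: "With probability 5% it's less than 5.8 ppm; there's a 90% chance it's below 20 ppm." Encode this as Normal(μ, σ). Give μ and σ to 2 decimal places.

For Normal(μ,σ), the p-quantile is μ + z_p·σ. Here z_{0.05} = -1.645, z_{0.9} = 1.282.
So 5.8 = μ − 1.645σ and 20 = μ + 1.282σ.
Subtracting: σ = (20 − 5.8)/(1.282 − (-1.645)) = 4.85.
Then μ = 5.8 − (-1.645)·4.85 = 13.78.

μ = 13.78, σ = 4.85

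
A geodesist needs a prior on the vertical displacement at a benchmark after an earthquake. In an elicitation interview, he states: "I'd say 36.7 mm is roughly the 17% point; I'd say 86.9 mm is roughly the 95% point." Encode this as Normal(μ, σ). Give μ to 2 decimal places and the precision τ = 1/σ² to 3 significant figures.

For Normal(μ,σ), the p-quantile is μ + z_p·σ. Here z_{0.17} = -0.9542, z_{0.95} = 1.645.
So 36.7 = μ − 0.9542σ and 86.9 = μ + 1.645σ.
Subtracting: σ = (86.9 − 36.7)/(1.645 − (-0.9542)) = 19.31.
Then μ = 36.7 − (-0.9542)·19.31 = 55.13.
Precision τ = 1/σ² = 1/19.31² = 0.00268.

μ = 55.13, τ = 0.00268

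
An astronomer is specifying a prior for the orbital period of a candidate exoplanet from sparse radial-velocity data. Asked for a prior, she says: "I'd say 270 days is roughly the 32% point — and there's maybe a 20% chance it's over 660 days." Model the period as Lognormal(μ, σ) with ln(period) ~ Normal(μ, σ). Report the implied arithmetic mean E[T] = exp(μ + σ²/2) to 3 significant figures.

E[T] ≈ 469 days

If T ~ Lognormal(μ,σ) then ln T ~ Normal(μ,σ), so the p-quantile of ln T is μ + z_p·σ.
ln(270) = 5.598 and ln(660) = 6.492; z_{0.32} = -0.4677, z_{0.8} = 0.8416.
σ = (6.492 − 5.598)/(0.8416 − (-0.4677)) = 0.683.
μ = 5.598 − (-0.4677)·0.683 = 5.918.
E[T] = exp(μ + σ²/2) = exp(5.918 + 0.2330) = 469 days.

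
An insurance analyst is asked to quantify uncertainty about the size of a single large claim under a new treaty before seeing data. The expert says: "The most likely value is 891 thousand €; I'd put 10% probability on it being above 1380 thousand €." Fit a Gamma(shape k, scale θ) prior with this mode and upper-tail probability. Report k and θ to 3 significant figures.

k ≈ 10.8, θ ≈ 91.2

Gamma(k,θ) with k>1 has mode (k−1)θ, so θ = 891/(k−1).
Need P(X < 1380) = 0.9 with θ tied to k this way. Start at k = 2, θ = 891: P(X<1380) ≈ 0.458.
Too low — raise k to concentrate. Iterating converges to k ≈ 10.8.
Then θ = 891/(10.8−1) ≈ 91.2.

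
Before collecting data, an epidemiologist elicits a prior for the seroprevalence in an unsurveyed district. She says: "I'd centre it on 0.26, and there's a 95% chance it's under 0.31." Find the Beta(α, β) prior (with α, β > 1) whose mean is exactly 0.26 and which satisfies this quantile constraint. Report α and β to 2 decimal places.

α ≈ 56.66, β ≈ 161.27

With mean 0.26 fixed, write α = 0.26s, β = 0.74s where s = α+β.
Need P(θ < 0.31) = 0.95 under Beta(0.26s, 0.74s). Normal approximation: (q−m)/√(m(1−m)/s) ≈ z_{0.95} = 1.64, so s ≈ 0.26·0.74·(1.64)²/(0.31−0.26)² = 208.2.
At s = 208.2: P(θ<0.31) ≈ 0.946. Adjusting to match 0.95 gives s ≈ 217.93.
So α = 0.26·217.93 ≈ 56.66, β = 0.74·217.93 ≈ 161.27.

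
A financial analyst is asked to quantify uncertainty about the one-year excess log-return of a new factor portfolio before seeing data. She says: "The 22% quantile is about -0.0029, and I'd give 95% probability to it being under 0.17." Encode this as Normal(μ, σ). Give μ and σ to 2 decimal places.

For Normal(μ,σ), the p-quantile is μ + z_p·σ. Here z_{0.22} = -0.7722, z_{0.95} = 1.645.
So -0.0029 = μ − 0.7722σ and 0.17 = μ + 1.645σ.
Subtracting: σ = (0.17 − -0.0029)/(1.645 − (-0.7722)) = 0.07.
Then μ = -0.0029 − (-0.7722)·0.07 = 0.05.

μ = 0.05, σ = 0.07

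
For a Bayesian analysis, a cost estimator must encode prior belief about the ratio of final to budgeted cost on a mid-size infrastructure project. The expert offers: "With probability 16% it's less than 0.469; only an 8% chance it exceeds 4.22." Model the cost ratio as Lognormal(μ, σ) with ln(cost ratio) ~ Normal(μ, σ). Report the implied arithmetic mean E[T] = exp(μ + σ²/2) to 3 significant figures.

E[T] ≈ 1.77

If T ~ Lognormal(μ,σ) then ln T ~ Normal(μ,σ), so the p-quantile of ln T is μ + z_p·σ.
ln(0.469) = -0.7572 and ln(4.22) = 1.44; z_{0.16} = -0.9945, z_{0.92} = 1.405.
σ = (1.44 − -0.7572)/(1.405 − (-0.9945)) = 0.916.
μ = -0.7572 − (-0.9945)·0.916 = 0.153.
E[T] = exp(μ + σ²/2) = exp(0.153 + 0.4192) = 1.77.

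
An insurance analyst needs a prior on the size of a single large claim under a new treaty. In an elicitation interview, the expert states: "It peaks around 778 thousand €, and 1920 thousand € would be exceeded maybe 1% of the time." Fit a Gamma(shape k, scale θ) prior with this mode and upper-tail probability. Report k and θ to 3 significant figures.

Gamma(k,θ) with k>1 has mode (k−1)θ, so θ = 778/(k−1).
Need P(X < 1920) = 0.99 with θ tied to k this way. Start at k = 2, θ = 778: P(X<1920) ≈ 0.706.
Too low — raise k to concentrate. Iterating converges to k ≈ 6.77.
Then θ = 778/(6.77−1) ≈ 135.

k ≈ 6.77, θ ≈ 135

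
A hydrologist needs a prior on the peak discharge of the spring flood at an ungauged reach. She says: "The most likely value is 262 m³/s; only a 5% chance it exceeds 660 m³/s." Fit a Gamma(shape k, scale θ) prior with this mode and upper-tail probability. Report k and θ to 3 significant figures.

Gamma(k,θ) with k>1 has mode (k−1)θ, so θ = 262/(k−1).
Need P(X < 660) = 0.95 with θ tied to k this way. Start at k = 2, θ = 262: P(X<660) ≈ 0.717.
Too low — raise k to concentrate. Iterating converges to k ≈ 4.18.
Then θ = 262/(4.18−1) ≈ 82.4.

k ≈ 4.18, θ ≈ 82.4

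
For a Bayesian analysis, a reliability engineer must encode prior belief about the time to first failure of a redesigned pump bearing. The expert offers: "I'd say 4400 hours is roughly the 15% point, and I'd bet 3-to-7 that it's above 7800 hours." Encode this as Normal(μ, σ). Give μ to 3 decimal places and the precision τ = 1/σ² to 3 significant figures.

μ = 6657.686, τ = 2.11e-07

For Normal(μ,σ), the p-quantile is μ + z_p·σ. Here z_{0.15} = -1.036, z_{0.7} = 0.5244.
So 4400 = μ − 1.036σ and 7800 = μ + 0.5244σ.
Subtracting: σ = (7800 − 4400)/(0.5244 − (-1.036)) = 2178.323.
Then μ = 4400 − (-1.036)·2178.323 = 6657.686.
Precision τ = 1/σ² = 1/2178² = 2.11e-07.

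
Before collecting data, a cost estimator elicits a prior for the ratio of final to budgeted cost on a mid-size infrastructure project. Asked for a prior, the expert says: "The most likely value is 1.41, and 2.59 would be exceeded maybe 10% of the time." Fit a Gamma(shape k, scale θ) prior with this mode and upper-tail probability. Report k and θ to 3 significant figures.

k ≈ 6.16, θ ≈ 0.273

Gamma(k,θ) with k>1 has mode (k−1)θ, so θ = 1.41/(k−1).
Need P(X < 2.59) = 0.9 with θ tied to k this way. Start at k = 2, θ = 1.41: P(X<2.59) ≈ 0.548.
Too low — raise k to concentrate. Iterating converges to k ≈ 6.16.
Then θ = 1.41/(6.16−1) ≈ 0.273.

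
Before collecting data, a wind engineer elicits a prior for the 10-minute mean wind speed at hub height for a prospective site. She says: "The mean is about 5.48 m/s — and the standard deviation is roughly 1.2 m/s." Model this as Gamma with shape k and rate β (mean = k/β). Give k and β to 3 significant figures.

k ≈ 20.9, β ≈ 3.81

For Gamma(k, rate β): mean = k/β, variance = k/β², so CV = 1/√k.
CV = SD/mean = 1.2/5.48 = 0.219, hence k = 1/CV² = 20.9.
Then β = k/mean = 20.9/5.48 = 3.81.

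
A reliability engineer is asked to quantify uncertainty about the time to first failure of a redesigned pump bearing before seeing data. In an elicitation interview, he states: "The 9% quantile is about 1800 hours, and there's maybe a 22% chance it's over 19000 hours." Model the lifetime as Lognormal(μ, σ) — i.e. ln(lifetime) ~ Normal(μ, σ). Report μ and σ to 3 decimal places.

If T ~ Lognormal(μ,σ) then ln T ~ Normal(μ,σ), so the p-quantile of ln T is μ + z_p·σ.
ln(1800) = 7.496 and ln(19000) = 9.852; z_{0.09} = -1.341, z_{0.78} = 0.7722.
σ = (9.852 − 7.496)/(0.7722 − (-1.341)) = 1.115.
μ = 7.496 − (-1.341)·1.115 = 8.991.

μ ≈ 8.991, σ ≈ 1.115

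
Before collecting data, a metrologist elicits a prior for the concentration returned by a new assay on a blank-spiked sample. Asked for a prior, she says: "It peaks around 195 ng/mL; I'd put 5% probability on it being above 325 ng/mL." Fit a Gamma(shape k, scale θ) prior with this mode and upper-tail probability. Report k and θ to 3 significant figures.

k ≈ 11.7, θ ≈ 18.2

Gamma(k,θ) with k>1 has mode (k−1)θ, so θ = 195/(k−1).
Need P(X < 325) = 0.95 with θ tied to k this way. Start at k = 2, θ = 195: P(X<325) ≈ 0.496.
Too low — raise k to concentrate. Iterating converges to k ≈ 11.7.
Then θ = 195/(11.7−1) ≈ 18.2.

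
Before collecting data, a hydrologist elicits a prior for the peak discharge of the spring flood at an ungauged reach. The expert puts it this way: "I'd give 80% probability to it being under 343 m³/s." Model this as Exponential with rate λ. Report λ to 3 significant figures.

P(T < 343.0) = 1 − e^(−λ·343.0) = 0.8, so λ = −ln(1−0.8)/343.0 = −ln(0.2)/343.0 = 0.00469.

λ ≈ 0.00469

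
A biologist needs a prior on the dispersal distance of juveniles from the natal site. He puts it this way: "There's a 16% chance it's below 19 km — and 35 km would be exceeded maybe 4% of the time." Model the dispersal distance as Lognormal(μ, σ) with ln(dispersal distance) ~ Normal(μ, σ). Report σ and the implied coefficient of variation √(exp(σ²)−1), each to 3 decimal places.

σ ≈ 0.223, CV ≈ 0.225

If T ~ Lognormal(μ,σ) then ln T ~ Normal(μ,σ), so the p-quantile of ln T is μ + z_p·σ.
ln(19) = 2.944 and ln(35) = 3.555; z_{0.16} = -0.9945, z_{0.96} = 1.751.
σ = (3.555 − 2.944)/(1.751 − (-0.9945)) = 0.223.
μ = 2.944 − (-0.9945)·0.223 = 3.166.
CV = √(exp(σ²)−1) = √(exp(0.0495)−1) = 0.225.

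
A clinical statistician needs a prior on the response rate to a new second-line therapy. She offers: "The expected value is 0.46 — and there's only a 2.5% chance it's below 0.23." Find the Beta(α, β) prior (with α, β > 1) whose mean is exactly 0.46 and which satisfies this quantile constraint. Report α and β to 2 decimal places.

With mean 0.46 fixed, write α = 0.46s, β = 0.54s where s = α+β.
Need P(θ < 0.23) = 0.025 under Beta(0.46s, 0.54s). Normal approximation: (q−m)/√(m(1−m)/s) ≈ z_{0.025} = -1.96, so s ≈ 0.46·0.54·(-1.96)²/(0.23−0.46)² = 18.0.
At s = 18.0: P(θ<0.23) ≈ 0.018. Adjusting to match 0.025 gives s ≈ 15.78.
So α = 0.46·15.78 ≈ 7.26, β = 0.54·15.78 ≈ 8.52.

α ≈ 7.26, β ≈ 8.52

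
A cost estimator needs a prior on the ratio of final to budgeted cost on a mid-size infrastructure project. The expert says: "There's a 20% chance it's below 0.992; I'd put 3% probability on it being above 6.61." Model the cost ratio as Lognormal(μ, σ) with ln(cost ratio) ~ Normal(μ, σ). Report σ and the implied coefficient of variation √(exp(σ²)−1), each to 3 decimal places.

If T ~ Lognormal(μ,σ) then ln T ~ Normal(μ,σ), so the p-quantile of ln T is μ + z_p·σ.
ln(0.992) = -0.008032 and ln(6.61) = 1.889; z_{0.2} = -0.8416, z_{0.97} = 1.881.
σ = (1.889 − -0.008032)/(1.881 − (-0.8416)) = 0.697.
μ = -0.008032 − (-0.8416)·0.697 = 0.578.
CV = √(exp(σ²)−1) = √(exp(0.4853)−1) = 0.790.

σ ≈ 0.697, CV ≈ 0.790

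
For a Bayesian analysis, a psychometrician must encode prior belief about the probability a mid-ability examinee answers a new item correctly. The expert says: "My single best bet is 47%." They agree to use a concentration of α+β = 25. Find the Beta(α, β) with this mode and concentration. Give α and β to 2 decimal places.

For α,β > 1 the Beta mode is (α−1)/(α+β−2). With α+β = 25, the mode is (α−1)/23.
Set (α−1)/23 = 0.47 → α = 1 + 0.47·23 = 11.81.
β = 25 − α = 13.19.

α = 11.81, β = 13.19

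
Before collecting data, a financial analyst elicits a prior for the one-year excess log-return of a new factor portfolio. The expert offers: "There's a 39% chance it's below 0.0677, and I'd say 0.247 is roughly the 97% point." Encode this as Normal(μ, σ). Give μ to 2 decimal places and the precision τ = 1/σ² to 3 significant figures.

For Normal(μ,σ), the p-quantile is μ + z_p·σ. Here z_{0.39} = -0.2793, z_{0.97} = 1.881.
So 0.0677 = μ − 0.2793σ and 0.247 = μ + 1.881σ.
Subtracting: σ = (0.247 − 0.0677)/(1.881 − (-0.2793)) = 0.08.
Then μ = 0.0677 − (-0.2793)·0.08 = 0.09.
Precision τ = 1/σ² = 1/0.083² = 145.

μ = 0.09, τ = 145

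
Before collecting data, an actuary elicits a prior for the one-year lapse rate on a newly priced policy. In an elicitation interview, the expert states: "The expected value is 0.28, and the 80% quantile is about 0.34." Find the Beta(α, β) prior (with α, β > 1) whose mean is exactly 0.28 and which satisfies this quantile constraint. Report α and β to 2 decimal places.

With mean 0.28 fixed, write α = 0.28s, β = 0.72s where s = α+β.
Need P(θ < 0.34) = 0.8 under Beta(0.28s, 0.72s). Normal approximation: (q−m)/√(m(1−m)/s) ≈ z_{0.8} = 0.842, so s ≈ 0.28·0.72·(0.842)²/(0.34−0.28)² = 39.7.
At s = 39.7: P(θ<0.34) ≈ 0.804. Adjusting to match 0.8 gives s ≈ 38.07.
So α = 0.28·38.07 ≈ 10.66, β = 0.72·38.07 ≈ 27.41.

α ≈ 10.66, β ≈ 27.41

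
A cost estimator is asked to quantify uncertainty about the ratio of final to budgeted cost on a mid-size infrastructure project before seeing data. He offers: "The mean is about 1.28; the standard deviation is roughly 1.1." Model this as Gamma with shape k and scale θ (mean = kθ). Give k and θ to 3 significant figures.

k ≈ 1.35, θ ≈ 0.945

For Gamma(k, scale θ): mean = kθ, variance = kθ², so CV = 1/√k.
CV = SD/mean = 1.1/1.28 = 0.8594, hence k = 1/CV² = 1.35.
Then θ = mean/k = 1.28/1.35 = 0.945.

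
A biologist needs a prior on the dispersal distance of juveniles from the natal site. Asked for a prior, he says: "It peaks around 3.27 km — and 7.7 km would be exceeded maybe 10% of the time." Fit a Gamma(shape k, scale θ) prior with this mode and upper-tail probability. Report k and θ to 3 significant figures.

k ≈ 3.62, θ ≈ 1.25

Gamma(k,θ) with k>1 has mode (k−1)θ, so θ = 3.27/(k−1).
Need P(X < 7.7) = 0.9 with θ tied to k this way. Start at k = 2, θ = 3.27: P(X<7.7) ≈ 0.682.
Too low — raise k to concentrate. Iterating converges to k ≈ 3.62.
Then θ = 3.27/(3.62−1) ≈ 1.25.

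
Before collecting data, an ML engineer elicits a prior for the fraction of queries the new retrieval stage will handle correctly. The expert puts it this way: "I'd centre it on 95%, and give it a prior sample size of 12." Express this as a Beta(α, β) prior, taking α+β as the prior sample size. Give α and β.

α = 11.4, β = 0.6

Under the effective-sample-size interpretation, Beta(α, β) has prior mean α/(α+β) and prior sample size α+β.
So α+β = 12 and α/(α+β) = 0.95, giving α = 0.95·12 = 11.4 and β = 12 − 11.4 = 0.6.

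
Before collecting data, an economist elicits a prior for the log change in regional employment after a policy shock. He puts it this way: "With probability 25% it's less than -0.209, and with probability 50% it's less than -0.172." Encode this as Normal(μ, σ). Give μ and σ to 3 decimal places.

μ = -0.172, σ = 0.055

For Normal(μ,σ), the p-quantile is μ + z_p·σ. Here z_{0.25} = -0.6745, z_{0.5} = 0.
So -0.209 = μ − 0.6745σ and -0.172 = μ + 0σ.
Subtracting: σ = (-0.172 − -0.209)/(0 − (-0.6745)) = 0.055.
Then μ = -0.209 − (-0.6745)·0.055 = -0.172.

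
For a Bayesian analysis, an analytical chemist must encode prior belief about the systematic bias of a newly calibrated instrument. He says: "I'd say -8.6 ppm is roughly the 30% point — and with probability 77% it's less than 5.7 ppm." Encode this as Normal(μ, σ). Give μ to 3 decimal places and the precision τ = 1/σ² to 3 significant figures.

μ = -2.664, τ = 0.0078

The p-quantile of Normal(μ,σ) is μ + z_p·σ, with z_{0.3} = -0.5244 and z_{0.77} = 0.7388.
Eliminate σ: μ = (z₂·x₁ − z₁·x₂)/(z₂ − z₁) = (0.7388·-8.6 − (-0.5244)·5.7)/1.263 = -2.664.
Then σ = (x₂ − x₁)/(z₂ − z₁) = (5.7 − -8.6)/1.263 = 11.320.
Precision τ = 1/σ² = 1/11.32² = 0.0078.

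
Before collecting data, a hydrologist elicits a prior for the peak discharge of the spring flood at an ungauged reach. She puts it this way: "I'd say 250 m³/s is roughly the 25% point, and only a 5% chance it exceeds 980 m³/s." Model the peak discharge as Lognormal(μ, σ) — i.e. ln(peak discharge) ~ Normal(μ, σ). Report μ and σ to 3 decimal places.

If T ~ Lognormal(μ,σ) then ln T ~ Normal(μ,σ), so the p-quantile of ln T is μ + z_p·σ.
ln(250) = 5.521 and ln(980) = 6.888; z_{0.25} = -0.6745, z_{0.95} = 1.645.
σ = (6.888 − 5.521)/(1.645 − (-0.6745)) = 0.589.
μ = 5.521 − (-0.6745)·0.589 = 5.919.

μ ≈ 5.919, σ ≈ 0.589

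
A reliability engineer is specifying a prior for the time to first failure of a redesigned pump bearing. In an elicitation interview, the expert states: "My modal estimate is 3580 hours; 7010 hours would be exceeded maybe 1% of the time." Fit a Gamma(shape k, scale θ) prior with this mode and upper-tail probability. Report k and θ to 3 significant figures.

k ≈ 11.9, θ ≈ 328

Gamma(k,θ) with k>1 has mode (k−1)θ, so θ = 3580/(k−1).
Need P(X < 7010) = 0.99 with θ tied to k this way. Start at k = 2, θ = 3580: P(X<7010) ≈ 0.583.
Too low — raise k to concentrate. Iterating converges to k ≈ 11.9.
Then θ = 3580/(11.9−1) ≈ 328.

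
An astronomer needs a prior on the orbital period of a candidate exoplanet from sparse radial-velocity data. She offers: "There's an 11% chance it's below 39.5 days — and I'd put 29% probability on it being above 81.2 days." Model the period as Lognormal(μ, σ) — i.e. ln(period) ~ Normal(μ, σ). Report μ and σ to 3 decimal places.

If T ~ Lognormal(μ,σ) then ln T ~ Normal(μ,σ), so the p-quantile of ln T is μ + z_p·σ.
ln(39.5) = 3.676 and ln(81.2) = 4.397; z_{0.11} = -1.227, z_{0.71} = 0.5534.
σ = (4.397 − 3.676)/(0.5534 − (-1.227)) = 0.405.
μ = 3.676 − (-1.227)·0.405 = 4.173.

μ ≈ 4.173, σ ≈ 0.405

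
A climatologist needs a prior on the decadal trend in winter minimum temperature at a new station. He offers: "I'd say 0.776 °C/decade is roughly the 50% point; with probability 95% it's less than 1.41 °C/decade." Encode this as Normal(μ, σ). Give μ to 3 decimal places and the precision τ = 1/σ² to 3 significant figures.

The p-quantile of Normal(μ,σ) is μ + z_p·σ, with z_{0.5} = 0 and z_{0.95} = 1.645.
Eliminate σ: μ = (z₂·x₁ − z₁·x₂)/(z₂ − z₁) = (1.645·0.776 − (0)·1.41)/1.645 = 0.776.
Then σ = (x₂ − x₁)/(z₂ − z₁) = (1.41 − 0.776)/1.645 = 0.385.
Precision τ = 1/σ² = 1/0.3854² = 6.73.

μ = 0.776, τ = 6.73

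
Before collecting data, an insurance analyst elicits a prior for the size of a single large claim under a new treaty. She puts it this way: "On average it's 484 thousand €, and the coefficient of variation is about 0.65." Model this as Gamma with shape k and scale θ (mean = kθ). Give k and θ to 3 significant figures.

k ≈ 2.37, θ ≈ 204

For Gamma(k, scale θ): mean = kθ, variance = kθ², so CV = 1/√k.
CV = 0.65, hence k = 1/CV² = 2.37.
Then θ = mean/k = 484/2.37 = 204.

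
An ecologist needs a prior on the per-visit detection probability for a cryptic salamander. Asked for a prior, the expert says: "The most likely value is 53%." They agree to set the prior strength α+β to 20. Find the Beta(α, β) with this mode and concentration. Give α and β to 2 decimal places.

α = 10.54, β = 9.46

For α,β > 1 the Beta mode is (α−1)/(α+β−2). With α+β = 20, the mode is (α−1)/18.
Set (α−1)/18 = 0.53 → α = 1 + 0.53·18 = 10.54.
β = 20 − α = 9.46.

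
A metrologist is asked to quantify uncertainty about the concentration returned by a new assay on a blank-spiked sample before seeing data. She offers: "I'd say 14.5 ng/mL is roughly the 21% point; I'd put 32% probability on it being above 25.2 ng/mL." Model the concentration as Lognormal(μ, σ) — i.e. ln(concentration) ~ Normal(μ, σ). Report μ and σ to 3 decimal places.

If T ~ Lognormal(μ,σ) then ln T ~ Normal(μ,σ), so the p-quantile of ln T is μ + z_p·σ.
ln(14.5) = 2.674 and ln(25.2) = 3.227; z_{0.21} = -0.8064, z_{0.68} = 0.4677.
σ = (3.227 − 2.674)/(0.4677 − (-0.8064)) = 0.434.
μ = 2.674 − (-0.8064)·0.434 = 3.024.

μ ≈ 3.024, σ ≈ 0.434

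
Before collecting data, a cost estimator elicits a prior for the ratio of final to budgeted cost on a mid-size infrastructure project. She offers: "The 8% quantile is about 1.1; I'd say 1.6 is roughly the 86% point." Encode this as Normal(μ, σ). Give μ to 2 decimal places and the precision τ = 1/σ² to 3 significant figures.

μ = 1.38, τ = 24.7

For Normal(μ,σ), the p-quantile is μ + z_p·σ. Here z_{0.08} = -1.405, z_{0.86} = 1.08.
So 1.1 = μ − 1.405σ and 1.6 = μ + 1.08σ.
Subtracting: σ = (1.6 − 1.1)/(1.08 − (-1.405)) = 0.20.
Then μ = 1.1 − (-1.405)·0.20 = 1.38.
Precision τ = 1/σ² = 1/0.2012² = 24.7.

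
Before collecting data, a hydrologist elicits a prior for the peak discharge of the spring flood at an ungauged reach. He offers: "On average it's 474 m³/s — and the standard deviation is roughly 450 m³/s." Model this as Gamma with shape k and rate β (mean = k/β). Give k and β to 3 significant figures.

k ≈ 1.11, β ≈ 0.00234

For Gamma(k, rate β): mean = k/β, variance = k/β², so CV = 1/√k.
CV = SD/mean = 450/474 = 0.9494, hence k = 1/CV² = 1.11.
Then β = k/mean = 1.11/474 = 0.00234.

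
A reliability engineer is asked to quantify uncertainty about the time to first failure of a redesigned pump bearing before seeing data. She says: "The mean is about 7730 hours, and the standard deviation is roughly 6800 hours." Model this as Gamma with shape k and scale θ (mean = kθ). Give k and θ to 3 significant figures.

k ≈ 1.29, θ ≈ 5980

For Gamma(k, scale θ): mean = kθ, variance = kθ², so CV = 1/√k.
CV = SD/mean = 6800/7730 = 0.8797, hence k = 1/CV² = 1.29.
Then θ = mean/k = 7730/1.29 = 5980.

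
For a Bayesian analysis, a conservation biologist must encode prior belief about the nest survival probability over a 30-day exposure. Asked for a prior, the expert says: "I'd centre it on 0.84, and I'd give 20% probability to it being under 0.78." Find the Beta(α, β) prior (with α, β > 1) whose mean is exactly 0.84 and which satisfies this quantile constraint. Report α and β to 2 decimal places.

α ≈ 19.41, β ≈ 3.70

With mean 0.84 fixed, write α = 0.84s, β = 0.16s where s = α+β.
Need P(θ < 0.78) = 0.2 under Beta(0.84s, 0.16s). Normal approximation: (q−m)/√(m(1−m)/s) ≈ z_{0.2} = -0.842, so s ≈ 0.84·0.16·(-0.842)²/(0.78−0.84)² = 26.4.
At s = 26.4: P(θ<0.78) ≈ 0.188. Adjusting to match 0.2 gives s ≈ 23.11.
So α = 0.84·23.11 ≈ 19.41, β = 0.16·23.11 ≈ 3.70.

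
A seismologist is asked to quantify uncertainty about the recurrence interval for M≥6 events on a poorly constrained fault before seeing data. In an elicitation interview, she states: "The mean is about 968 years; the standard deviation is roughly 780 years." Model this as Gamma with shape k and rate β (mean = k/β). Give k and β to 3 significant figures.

For Gamma(k, rate β): mean = k/β, variance = k/β², so CV = 1/√k.
CV = SD/mean = 780/968 = 0.8058, hence k = 1/CV² = 1.54.
Then β = k/mean = 1.54/968 = 0.00159.

k ≈ 1.54, β ≈ 0.00159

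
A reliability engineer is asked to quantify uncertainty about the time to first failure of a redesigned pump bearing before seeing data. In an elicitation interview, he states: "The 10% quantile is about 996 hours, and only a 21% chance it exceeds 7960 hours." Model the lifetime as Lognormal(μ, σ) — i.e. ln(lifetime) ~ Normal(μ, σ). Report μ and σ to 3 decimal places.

μ ≈ 8.179, σ ≈ 0.995

If T ~ Lognormal(μ,σ) then ln T ~ Normal(μ,σ), so the p-quantile of ln T is μ + z_p·σ.
ln(996) = 6.904 and ln(7960) = 8.982; z_{0.1} = -1.282, z_{0.79} = 0.8064.
σ = (8.982 − 6.904)/(0.8064 − (-1.282)) = 0.995.
μ = 6.904 − (-1.282)·0.995 = 8.179.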